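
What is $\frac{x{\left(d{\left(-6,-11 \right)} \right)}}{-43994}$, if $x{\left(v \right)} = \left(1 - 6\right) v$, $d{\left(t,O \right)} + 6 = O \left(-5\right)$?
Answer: $\frac{245}{43994} \approx 0.0055689$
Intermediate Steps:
$d{\left(t,O \right)} = -6 - 5 O$ ($d{\left(t,O \right)} = -6 + O \left(-5\right) = -6 - 5 O$)
$x{\left(v \right)} = - 5 v$
$\frac{x{\left(d{\left(-6,-11 \right)} \right)}}{-43994} = \frac{\left(-5\right) \left(-6 - -55\right)}{-43994} = - 5 \left(-6 + 55\right) \left(- \frac{1}{43994}\right) = \left(-5\right) 49 \left(- \frac{1}{43994}\right) = \left(-245\right) \left(- \frac{1}{43994}\right) = \frac{245}{43994}$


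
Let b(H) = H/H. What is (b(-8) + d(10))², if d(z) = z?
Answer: 121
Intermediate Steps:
b(H) = 1
(b(-8) + d(10))² = (1 + 10)² = 11² = 121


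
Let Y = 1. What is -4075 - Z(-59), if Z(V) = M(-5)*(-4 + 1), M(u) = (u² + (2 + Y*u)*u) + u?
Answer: -3970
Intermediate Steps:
M(u) = u + u² + u*(2 + u) (M(u) = (u² + (2 + 1*u)*u) + u = (u² + (2 + u)*u) + u = (u² + u*(2 + u)) + u = u + u² + u*(2 + u))
Z(V) = -105 (Z(V) = (-5*(3 + 2*(-5)))*(-4 + 1) = -5*(3 - 10)*(-3) = -5*(-7)*(-3) = 35*(-3) = -105)
-4075 - Z(-59) = -4075 - 1*(-105) = -4075 + 105 = -3970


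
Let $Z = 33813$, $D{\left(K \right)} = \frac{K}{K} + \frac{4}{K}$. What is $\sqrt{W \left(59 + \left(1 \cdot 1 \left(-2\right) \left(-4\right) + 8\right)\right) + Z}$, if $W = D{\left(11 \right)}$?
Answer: $\frac{6 \sqrt{113993}}{11} \approx 184.16$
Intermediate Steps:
$D{\left(K \right)} = 1 + \frac{4}{K}$
$W = \frac{15}{11}$ ($W = \frac{4 + 11}{11} = \frac{1}{11} \cdot 15 = \frac{15}{11} \approx 1.3636$)
$\sqrt{W \left(59 + \left(1 \cdot 1 \left(-2\right) \left(-4\right) + 8\right)\right) + Z} = \sqrt{\frac{15 \left(59 + \left(1 \cdot 1 \left(-2\right) \left(-4\right) + 8\right)\right)}{11} + 33813} = \sqrt{\frac{15 \left(59 + \left(1 \left(-2\right) \left(-4\right) + 8\right)\right)}{11} + 33813} = \sqrt{\frac{15 \left(59 + \left(\left(-2\right) \left(-4\right) + 8\right)\right)}{11} + 33813} = \sqrt{\frac{15 \left(59 + \left(8 + 8\right)\right)}{11} + 33813} = \sqrt{\frac{15 \left(59 + 16\right)}{11} + 33813} = \sqrt{\frac{15}{11} \cdot 75 + 33813} = \sqrt{\frac{1125}{11} + 33813} = \sqrt{\frac{373068}{11}} = \frac{6 \sqrt{113993}}{11}$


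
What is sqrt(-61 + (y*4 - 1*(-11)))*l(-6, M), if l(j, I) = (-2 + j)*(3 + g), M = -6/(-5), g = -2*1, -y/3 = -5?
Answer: -8*sqrt(10) ≈ -25.298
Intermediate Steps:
y = 15 (y = -3*(-5) = 15)
g = -2
M = 6/5 (M = -6*(-1/5) = 6/5 ≈ 1.2000)
l(j, I) = -2 + j (l(j, I) = (-2 + j)*(3 - 2) = (-2 + j)*1 = -2 + j)
sqrt(-61 + (y*4 - 1*(-11)))*l(-6, M) = sqrt(-61 + (15*4 - 1*(-11)))*(-2 - 6) = sqrt(-61 + (60 + 11))*(-8) = sqrt(-61 + 71)*(-8) = sqrt(10)*(-8) = -8*sqrt(10)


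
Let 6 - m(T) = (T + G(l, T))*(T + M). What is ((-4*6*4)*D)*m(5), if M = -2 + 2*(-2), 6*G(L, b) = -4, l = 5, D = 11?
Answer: -10912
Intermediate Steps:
G(L, b) = -⅔ (G(L, b) = (⅙)*(-4) = -⅔)
M = -6 (M = -2 - 4 = -6)
m(T) = 6 - (-6 + T)*(-⅔ + T) (m(T) = 6 - (T - ⅔)*(T - 6) = 6 - (-⅔ + T)*(-6 + T) = 6 - (-6 + T)*(-⅔ + T))
((-4*6*4)*D)*m(5) = ((-4*6*4)*11)*(2 - 1*5² + (20/3)*5) = (-24*4*11)*(2 - 1*25 + 100/3) = (-96*11)*(2 - 25 + 100/3) = -1056*31/3 = -10912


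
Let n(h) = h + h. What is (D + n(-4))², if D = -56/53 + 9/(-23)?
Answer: 132641289/1485961 ≈ 89.263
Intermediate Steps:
n(h) = 2*h
D = -1765/1219 (D = -56*1/53 + 9*(-1/23) = -56/53 - 9/23 = -1765/1219 ≈ -1.4479)
(D + n(-4))² = (-1765/1219 + 2*(-4))² = (-1765/1219 - 8)² = (-11517/1219)² = 132641289/1485961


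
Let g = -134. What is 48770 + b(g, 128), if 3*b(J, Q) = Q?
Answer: 146438/3 ≈ 48813.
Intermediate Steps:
b(J, Q) = Q/3
48770 + b(g, 128) = 48770 + (1/3)*128 = 48770 + 128/3 = 146438/3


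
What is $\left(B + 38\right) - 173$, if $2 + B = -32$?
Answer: $-169$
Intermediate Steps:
$B = -34$ ($B = -2 - 32 = -34$)
$\left(B + 38\right) - 173 = \left(-34 + 38\right) - 173 = 4 - 173 = -169$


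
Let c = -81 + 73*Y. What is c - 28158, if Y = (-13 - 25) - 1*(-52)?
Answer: -27217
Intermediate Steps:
Y = 14 (Y = -38 + 52 = 14)
c = 941 (c = -81 + 73*14 = -81 + 1022 = 941)
c - 28158 = 941 - 28158 = -27217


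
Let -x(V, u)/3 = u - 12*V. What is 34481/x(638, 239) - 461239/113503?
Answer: -6349332046/2525555253 ≈ -2.5140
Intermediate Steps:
x(V, u) = -3*u + 36*V (x(V, u) = -3*(u - 12*V) = -3*u + 36*V)
34481/x(638, 239) - 461239/113503 = 34481/(-3*239 + 36*638) - 461239/113503 = 34481/(-717 + 22968) - 461239*1/113503 = 34481/22251 - 461239/113503 = -6349332046/2525555253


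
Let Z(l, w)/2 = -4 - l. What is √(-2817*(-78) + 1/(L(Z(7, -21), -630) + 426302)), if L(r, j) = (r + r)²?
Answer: √4477229374346198/142746 ≈ 468.75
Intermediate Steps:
Z(l, w) = -8 - 2*l (Z(l, w) = 2*(-4 - l) = -8 - 2*l)
L(r, j) = 4*r² (L(r, j) = (2*r)² = 4*r²)
√(-2817*(-78) + 1/(L(Z(7, -21), -630) + 426302)) = √(-2817*(-78) + 1/(4*(-8 - 2*7)² + 426302)) = √(219726 + 1/(4*(-8 - 14)² + 426302)) = √(219726 + 1/(4*(-22)² + 426302)) = √(219726 + 1/(4*484 + 426302)) = √(219726 + 1/(1936 + 426302)) = √(219726 + 1/428238) = √(94095022789/428238) = √4477229374346198/142746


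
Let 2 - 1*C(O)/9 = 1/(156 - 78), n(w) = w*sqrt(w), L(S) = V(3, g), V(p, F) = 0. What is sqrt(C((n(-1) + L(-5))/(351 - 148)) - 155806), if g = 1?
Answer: I*sqrt(105312766)/26 ≈ 394.7*I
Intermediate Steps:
L(S) = 0
n(w) = w**(3/2)
C(O) = 465/26 (C(O) = 18 - 9/(156 - 78) = 18 - 9/78 = 18 - 9*1/78 = 18 - 3/26 = 465/26)
sqrt(C((n(-1) + L(-5))/(351 - 148)) - 155806) = sqrt(465/26 - 155806) = sqrt(-4050491/26) = I*sqrt(105312766)/26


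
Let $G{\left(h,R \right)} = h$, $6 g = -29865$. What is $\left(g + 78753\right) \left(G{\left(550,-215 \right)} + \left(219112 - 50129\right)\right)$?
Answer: $\frac{25014763683}{2} \approx 1.2507 \cdot 10^{10}$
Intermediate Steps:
$g = - \frac{9955}{2}$ ($g = \frac{1}{6} \left(-29865\right) = - \frac{9955}{2} \approx -4977.5$)
$\left(g + 78753\right) \left(G{\left(550,-215 \right)} + \left(219112 - 50129\right)\right) = \left(- \frac{9955}{2} + 78753\right) \left(550 + \left(219112 - 50129\right)\right) = \frac{147551 \left(550 + 168983\right)}{2} = \frac{147551}{2} \cdot 169533 = \frac{25014763683}{2}$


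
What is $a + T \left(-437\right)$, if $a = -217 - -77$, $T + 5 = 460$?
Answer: $-198975$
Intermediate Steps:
$T = 455$ ($T = -5 + 460 = 455$)
$a = -140$ ($a = -217 + 77 = -140$)
$a + T \left(-437\right) = -140 + 455 \left(-437\right) = -140 - 198835 = -198975$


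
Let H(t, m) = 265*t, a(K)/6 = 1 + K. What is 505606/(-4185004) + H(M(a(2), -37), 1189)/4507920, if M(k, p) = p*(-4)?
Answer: -26438694283/235820790396 ≈ -0.11211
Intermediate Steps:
a(K) = 6 + 6*K (a(K) = 6*(1 + K) = 6 + 6*K)
M(k, p) = -4*p
505606/(-4185004) + H(M(a(2), -37), 1189)/4507920 = 505606/(-4185004) + (265*(-4*(-37)))/4507920 = 505606*(-1/4185004) + (265*148)*(1/4507920) = -252803/2092502 + 39220*(1/4507920) = -252803/2092502 + 1961/225396 = -26438694283/235820790396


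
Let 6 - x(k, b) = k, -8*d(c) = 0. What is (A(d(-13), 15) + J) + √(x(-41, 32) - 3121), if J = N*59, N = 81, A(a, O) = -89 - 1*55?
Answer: 4635 + I*√3074 ≈ 4635.0 + 55.444*I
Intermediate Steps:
d(c) = 0 (d(c) = -⅛*0 = 0)
x(k, b) = 6 - k
A(a, O) = -144 (A(a, O) = -89 - 55 = -144)
J = 4779 (J = 81*59 = 4779)
(A(d(-13), 15) + J) + √(x(-41, 32) - 3121) = (-144 + 4779) + √((6 - 1*(-41)) - 3121) = 4635 + √((6 + 41) - 3121) = 4635 + √(47 - 3121) = 4635 + √(-3074) = 4635 + I*√3074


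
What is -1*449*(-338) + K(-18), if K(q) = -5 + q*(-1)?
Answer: 151775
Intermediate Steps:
K(q) = -5 - q
-1*449*(-338) + K(-18) = -1*449*(-338) + (-5 - 1*(-18)) = -449*(-338) + (-5 + 18) = 151762 + 13 = 151775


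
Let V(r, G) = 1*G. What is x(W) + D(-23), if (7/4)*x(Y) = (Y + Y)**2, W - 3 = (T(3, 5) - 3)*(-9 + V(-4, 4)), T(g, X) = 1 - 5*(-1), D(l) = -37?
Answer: 2045/7 ≈ 292.14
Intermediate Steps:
V(r, G) = G
T(g, X) = 6 (T(g, X) = 1 + 5 = 6)
W = -12 (W = 3 + (6 - 3)*(-9 + 4) = 3 + 3*(-5) = 3 - 15 = -12)
x(Y) = 16*Y**2/7 (x(Y) = 4*(Y + Y)**2/7 = 4*(2*Y)**2/7 = 4*(4*Y**2)/7 = 16*Y**2/7)
x(W) + D(-23) = (16/7)*(-12)**2 - 37 = (16/7)*144 - 37 = 2304/7 - 37 = 2045/7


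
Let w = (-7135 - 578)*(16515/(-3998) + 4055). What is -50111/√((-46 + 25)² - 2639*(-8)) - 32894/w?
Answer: 131510212/124914927375 - 50111*√21553/21553 ≈ -341.33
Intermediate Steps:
w = -124914927375/3998 (w = -7713*(16515*(-1/3998) + 4055) = -7713*(-16515/3998 + 4055) = -7713*16195375/3998 = -124914927375/3998 ≈ -3.1244e+7)
-50111/√((-46 + 25)² - 2639*(-8)) - 32894/w = -50111/√((-46 + 25)² - 2639*(-8)) - 32894/(-124914927375/3998) = -50111/√((-21)² + 21112) - 32894*(-3998/124914927375) = -50111/√(441 + 21112) + 131510212/124914927375 = -50111*√21553/21553 + 131510212/124914927375 = 131510212/124914927375 - 50111*√21553/21553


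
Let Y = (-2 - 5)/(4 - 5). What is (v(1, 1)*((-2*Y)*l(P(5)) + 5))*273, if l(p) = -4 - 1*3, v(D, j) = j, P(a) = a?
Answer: 28119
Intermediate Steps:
l(p) = -7 (l(p) = -4 - 3 = -7)
Y = 7 (Y = -7/(-1) = -7*(-1) = 7)
(v(1, 1)*((-2*Y)*l(P(5)) + 5))*273 = (1*(-2*7*(-7) + 5))*273 = (1*(-14*(-7) + 5))*273 = (1*(98 + 5))*273 = (1*103)*273 = 103*273 = 28119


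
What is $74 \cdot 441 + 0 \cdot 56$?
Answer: $32634$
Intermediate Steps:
$74 \cdot 441 + 0 \cdot 56 = 32634 + 0 = 32634$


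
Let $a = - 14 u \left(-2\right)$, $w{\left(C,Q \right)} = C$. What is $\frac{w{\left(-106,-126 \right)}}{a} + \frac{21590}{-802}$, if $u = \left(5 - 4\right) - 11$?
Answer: $- \frac{1490047}{56140} \approx -26.542$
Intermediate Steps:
$u = -10$ ($u = 1 - 11 = -10$)
$a = -280$ ($a = \left(-14\right) \left(-10\right) \left(-2\right) = 140 \left(-2\right) = -280$)
$\frac{w{\left(-106,-126 \right)}}{a} + \frac{21590}{-802} = - \frac{106}{-280} + \frac{21590}{-802} = \left(-106\right) \left(- \frac{1}{280}\right) + 21590 \left(- \frac{1}{802}\right) = \frac{53}{140} - \frac{10795}{401} = - \frac{1490047}{56140}$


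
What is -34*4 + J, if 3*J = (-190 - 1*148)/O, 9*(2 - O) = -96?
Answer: -2753/19 ≈ -144.89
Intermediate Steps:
O = 38/3 (O = 2 - ⅑*(-96) = 2 + 32/3 = 38/3 ≈ 12.667)
J = -169/19 (J = ((-190 - 1*148)/(38/3))/3 = ((-190 - 148)*(3/38))/3 = (-338*3/38)/3 = (⅓)*(-507/19) = -169/19 ≈ -8.8947)
-34*4 + J = -34*4 - 169/19 = -136 - 169/19 = -2753/19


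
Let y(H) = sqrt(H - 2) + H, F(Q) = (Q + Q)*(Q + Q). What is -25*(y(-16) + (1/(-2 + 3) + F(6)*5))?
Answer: -17625 - 75*I*sqrt(2) ≈ -17625.0 - 106.07*I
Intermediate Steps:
F(Q) = 4*Q**2 (F(Q) = (2*Q)*(2*Q) = 4*Q**2)
y(H) = H + sqrt(-2 + H) (y(H) = sqrt(-2 + H) + H = H + sqrt(-2 + H))
-25*(y(-16) + (1/(-2 + 3) + F(6)*5)) = -25*((-16 + sqrt(-2 - 16)) + (1/(-2 + 3) + (4*6**2)*5)) = -25*((-16 + sqrt(-18)) + (1/1 + (4*36)*5)) = -25*((-16 + 3*I*sqrt(2)) + (1 + 144*5)) = -25*((-16 + 3*I*sqrt(2)) + (1 + 720)) = -25*((-16 + 3*I*sqrt(2)) + 721) = -25*(705 + 3*I*sqrt(2)) = -17625 - 75*I*sqrt(2)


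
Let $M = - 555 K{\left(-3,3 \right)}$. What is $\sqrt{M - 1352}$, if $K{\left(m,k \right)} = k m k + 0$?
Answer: $\sqrt{13633} \approx 116.76$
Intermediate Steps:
$K{\left(m,k \right)} = m k^{2}$ ($K{\left(m,k \right)} = m k^{2} + 0 = m k^{2}$)
$M = 14985$ ($M = - 555 \left(- 3 \cdot 3^{2}\right) = - 555 \left(\left(-3\right) 9\right) = \left(-555\right) \left(-27\right) = 14985$)
$\sqrt{M - 1352} = \sqrt{14985 - 1352} = \sqrt{13633}$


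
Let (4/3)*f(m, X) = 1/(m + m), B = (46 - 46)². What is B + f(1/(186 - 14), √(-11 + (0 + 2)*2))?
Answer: 129/2 ≈ 64.500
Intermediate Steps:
B = 0 (B = 0² = 0)
f(m, X) = 3/(8*m) (f(m, X) = 3/(4*(m + m)) = 3/(4*((2*m))) = 3*(1/(2*m))/4 = 3/(8*m))
B + f(1/(186 - 14), √(-11 + (0 + 2)*2)) = 0 + 3/(8*(1/(186 - 14))) = 0 + 3/(8*(1/172)) = 0 + (3/8)*172 = 0 + 129/2 = 129/2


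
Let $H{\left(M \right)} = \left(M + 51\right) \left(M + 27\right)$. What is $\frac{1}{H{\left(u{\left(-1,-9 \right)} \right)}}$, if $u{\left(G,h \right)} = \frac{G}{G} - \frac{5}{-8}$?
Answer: $\frac{64}{96409} \approx 0.00066384$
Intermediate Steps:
$u{\left(G,h \right)} = \frac{13}{8}$ ($u{\left(G,h \right)} = 1 - - \frac{5}{8} = 1 + \frac{5}{8} = \frac{13}{8}$)
$H{\left(M \right)} = \left(27 + M\right) \left(51 + M\right)$ ($H{\left(M \right)} = \left(51 + M\right) \left(27 + M\right) = \left(27 + M\right) \left(51 + M\right)$)
$\frac{1}{H{\left(u{\left(-1,-9 \right)} \right)}} = \frac{1}{1377 + \left(\frac{13}{8}\right)^{2} + 78 \cdot \frac{13}{8}} = \frac{1}{1377 + \frac{169}{64} + \frac{507}{4}} = \frac{1}{\frac{96409}{64}} = \frac{64}{96409}$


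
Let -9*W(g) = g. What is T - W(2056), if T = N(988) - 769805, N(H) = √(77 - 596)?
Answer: -6926189/9 + I*√519 ≈ -7.6958e+5 + 22.782*I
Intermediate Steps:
N(H) = I*√519 (N(H) = √(-519) = I*√519)
W(g) = -g/9
T = -769805 + I*√519 (T = I*√519 - 769805 = -769805 + I*√519 ≈ -7.6981e+5 + 22.782*I)
T - W(2056) = (-769805 + I*√519) - (-1)*2056/9 = (-769805 + I*√519) - 1*(-2056/9) = (-769805 + I*√519) + 2056/9 = -6926189/9 + I*√519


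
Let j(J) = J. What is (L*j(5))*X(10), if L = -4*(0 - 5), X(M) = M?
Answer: 1000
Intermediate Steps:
L = 20 (L = -4*(-5) = 20)
(L*j(5))*X(10) = (20*5)*10 = 100*10 = 1000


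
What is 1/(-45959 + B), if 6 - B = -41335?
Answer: -1/4618 ≈ -0.00021654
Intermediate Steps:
B = 41341 (B = 6 - 1*(-41335) = 6 + 41335 = 41341)
1/(-45959 + B) = 1/(-45959 + 41341) = 1/(-4618) = -1/4618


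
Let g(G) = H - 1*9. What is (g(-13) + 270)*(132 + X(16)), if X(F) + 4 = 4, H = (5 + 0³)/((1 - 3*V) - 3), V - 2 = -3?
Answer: 35112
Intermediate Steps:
V = -1 (V = 2 - 3 = -1)
H = 5 (H = (5 + 0³)/((1 - 3*(-1)) - 3) = (5 + 0)/((1 + 3) - 3) = 5/(4 - 3) = 5/1 = 5*1 = 5)
X(F) = 0 (X(F) = -4 + 4 = 0)
g(G) = -4 (g(G) = 5 - 1*9 = 5 - 9 = -4)
(g(-13) + 270)*(132 + X(16)) = (-4 + 270)*(132 + 0) = 266*132 = 35112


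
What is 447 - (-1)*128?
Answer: 575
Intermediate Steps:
447 - (-1)*128 = 447 - 1*(-128) = 447 + 128 = 575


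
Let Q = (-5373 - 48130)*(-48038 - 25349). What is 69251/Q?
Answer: 69251/3926424661 ≈ 1.7637e-5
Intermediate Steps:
Q = 3926424661 (Q = -53503*(-73387) = 3926424661)
69251/Q = 69251/3926424661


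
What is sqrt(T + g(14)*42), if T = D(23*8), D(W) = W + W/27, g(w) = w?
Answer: 2*sqrt(15771)/9 ≈ 27.907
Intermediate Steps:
D(W) = 28*W/27 (D(W) = W + W*(1/27) = W + W/27 = 28*W/27)
T = 5152/27 (T = 28*(23*8)/27 = (28/27)*184 = 5152/27 ≈ 190.81)
sqrt(T + g(14)*42) = sqrt(5152/27 + 14*42) = sqrt(5152/27 + 588) = sqrt(21028/27) = 2*sqrt(15771)/9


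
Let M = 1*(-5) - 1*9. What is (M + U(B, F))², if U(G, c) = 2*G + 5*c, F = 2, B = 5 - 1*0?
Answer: 36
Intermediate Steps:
M = -14 (M = -5 - 9 = -14)
B = 5 (B = 5 + 0 = 5)
(M + U(B, F))² = (-14 + (2*5 + 5*2))² = (-14 + (10 + 10))² = (-14 + 20)² = 6² = 36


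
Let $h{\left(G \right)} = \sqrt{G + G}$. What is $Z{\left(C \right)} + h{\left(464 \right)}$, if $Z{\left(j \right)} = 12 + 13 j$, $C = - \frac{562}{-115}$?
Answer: $\frac{8686}{115} + 4 \sqrt{58} \approx 105.99$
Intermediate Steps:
$h{\left(G \right)} = \sqrt{2} \sqrt{G}$ ($h{\left(G \right)} = \sqrt{2 G} = \sqrt{2} \sqrt{G}$)
$C = \frac{562}{115}$ ($C = \left(-562\right) \left(- \frac{1}{115}\right) = \frac{562}{115} \approx 4.887$)
$Z{\left(C \right)} + h{\left(464 \right)} = \left(12 + 13 \cdot \frac{562}{115}\right) + \sqrt{2} \sqrt{464} = \left(12 + \frac{7306}{115}\right) + \sqrt{2} \cdot 4 \sqrt{29} = \frac{8686}{115} + 4 \sqrt{58}$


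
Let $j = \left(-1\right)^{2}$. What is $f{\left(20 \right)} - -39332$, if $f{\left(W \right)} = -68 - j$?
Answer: $39263$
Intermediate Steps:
$j = 1$
$f{\left(W \right)} = -69$ ($f{\left(W \right)} = -68 - 1 = -69$)
$f{\left(20 \right)} - -39332 = -69 - -39332 = -69 + 39332 = 39263$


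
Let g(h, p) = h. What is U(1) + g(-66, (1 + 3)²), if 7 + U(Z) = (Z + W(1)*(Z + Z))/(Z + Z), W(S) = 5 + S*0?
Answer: -135/2 ≈ -67.500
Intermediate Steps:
W(S) = 5 (W(S) = 5 + 0 = 5)
U(Z) = -3/2 (U(Z) = -7 + (Z + 5*(Z + Z))/(Z + Z) = -7 + (Z + 5*(2*Z))/((2*Z)) = -7 + (Z + 10*Z)*(1/(2*Z)) = -7 + (11*Z)*(1/(2*Z)) = -7 + 11/2 = -3/2)
U(1) + g(-66, (1 + 3)²) = -3/2 - 66 = -135/2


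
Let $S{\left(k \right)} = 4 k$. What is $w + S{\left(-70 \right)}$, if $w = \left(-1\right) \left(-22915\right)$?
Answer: $22635$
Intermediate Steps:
$w = 22915$
$w + S{\left(-70 \right)} = 22915 + 4 \left(-70\right) = 22915 - 280 = 22635$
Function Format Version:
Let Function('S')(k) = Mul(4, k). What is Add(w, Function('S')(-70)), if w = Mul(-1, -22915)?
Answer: 22635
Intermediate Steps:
w = 22915
Add(w, Function('S')(-70)) = Add(22915, Mul(4, -70)) = Add(22915, -280) = 22635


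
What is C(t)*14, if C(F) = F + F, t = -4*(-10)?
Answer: 1120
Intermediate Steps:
t = 40 (t = -1*(-40) = 40)
C(F) = 2*F
C(t)*14 = (2*40)*14 = 80*14 = 1120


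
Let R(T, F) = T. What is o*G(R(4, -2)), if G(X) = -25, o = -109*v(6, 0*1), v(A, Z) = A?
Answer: 16350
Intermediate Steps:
o = -654 (o = -109*6 = -654)
o*G(R(4, -2)) = -654*(-25) = 16350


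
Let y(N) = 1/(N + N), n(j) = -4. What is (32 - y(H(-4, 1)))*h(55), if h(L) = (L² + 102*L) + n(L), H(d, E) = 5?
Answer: 2753289/10 ≈ 2.7533e+5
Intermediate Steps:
h(L) = -4 + L² + 102*L (h(L) = (L² + 102*L) - 4 = -4 + L² + 102*L)
y(N) = 1/(2*N)
(32 - y(H(-4, 1)))*h(55) = (32 - 1/(2*5))*(-4 + 55² + 102*55) = (32 - 1/(2*5))*(-4 + 3025 + 5610) = (32 - 1*⅒)*8631 = (32 - ⅒)*8631 = (319/10)*8631 = 2753289/10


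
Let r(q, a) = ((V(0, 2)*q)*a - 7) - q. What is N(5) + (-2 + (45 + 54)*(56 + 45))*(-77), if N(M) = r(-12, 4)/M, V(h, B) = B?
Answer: -3848936/5 ≈ -7.6979e+5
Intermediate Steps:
r(q, a) = -7 - q + 2*a*q (r(q, a) = ((2*q)*a - 7) - q = (2*a*q - 7) - q = (-7 + 2*a*q) - q = -7 - q + 2*a*q)
N(M) = -91/M (N(M) = (-7 - 1*(-12) + 2*4*(-12))/M = (-7 + 12 - 96)/M = -91/M)
N(5) + (-2 + (45 + 54)*(56 + 45))*(-77) = -91/5 + (-2 + (45 + 54)*(56 + 45))*(-77) = -91*1/5 + (-2 + 99*101)*(-77) = -91/5 + (-2 + 9999)*(-77) = -91/5 + 9997*(-77) = -91/5 - 769769 = -3848936/5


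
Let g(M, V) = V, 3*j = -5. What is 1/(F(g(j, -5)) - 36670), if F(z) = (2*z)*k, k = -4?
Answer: -1/36630 ≈ -2.7300e-5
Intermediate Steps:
j = -5/3 (j = (1/3)*(-5) = -5/3 ≈ -1.6667)
F(z) = -8*z (F(z) = (2*z)*(-4) = -8*z)
1/(F(g(j, -5)) - 36670) = 1/(-8*(-5) - 36670) = 1/(40 - 36670) = 1/(-36630) = -1/36630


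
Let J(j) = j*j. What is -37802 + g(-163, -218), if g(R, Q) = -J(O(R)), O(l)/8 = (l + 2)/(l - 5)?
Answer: -340747/9 ≈ -37861.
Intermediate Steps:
O(l) = 8*(2 + l)/(-5 + l) (O(l) = 8*((l + 2)/(l - 5)) = 8*((2 + l)/(-5 + l)) = 8*(2 + l)/(-5 + l))
J(j) = j²
g(R, Q) = -64*(2 + R)²/(-5 + R)² (g(R, Q) = -(8*(2 + R)/(-5 + R))² = -64*(2 + R)²/(-5 + R)²)
-37802 + g(-163, -218) = -37802 - 64*(2 - 163)²/(-5 - 163)² = -37802 - 64*(-161)²/(-168)² = -37802 - 64*1/28224*25921 = -37802 - 529/9 = -340747/9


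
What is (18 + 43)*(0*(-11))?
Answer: 0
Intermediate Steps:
(18 + 43)*(0*(-11)) = 61*0 = 0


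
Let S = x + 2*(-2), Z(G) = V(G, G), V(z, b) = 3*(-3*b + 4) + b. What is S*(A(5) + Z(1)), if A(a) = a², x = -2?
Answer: -174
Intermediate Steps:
V(z, b) = 12 - 8*b (V(z, b) = 3*(4 - 3*b) + b = (12 - 9*b) + b = 12 - 8*b)
Z(G) = 12 - 8*G
S = -6 (S = -2 + 2*(-2) = -2 - 4 = -6)
S*(A(5) + Z(1)) = -6*(5² + (12 - 8*1)) = -6*(25 + (12 - 8)) = -6*(25 + 4) = -6*29 = -174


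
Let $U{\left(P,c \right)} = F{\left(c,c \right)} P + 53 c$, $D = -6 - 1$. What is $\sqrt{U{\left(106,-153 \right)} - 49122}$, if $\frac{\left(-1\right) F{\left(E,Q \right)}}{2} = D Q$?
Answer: $3 i \sqrt{31587} \approx 533.18 i$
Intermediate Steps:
$D = -7$
$F{\left(E,Q \right)} = 14 Q$ ($F{\left(E,Q \right)} = - 2 \left(- 7 Q\right) = 14 Q$)
$U{\left(P,c \right)} = 53 c + 14 P c$ ($U{\left(P,c \right)} = 14 c P + 53 c = 14 P c + 53 c = 53 c + 14 P c$)
$\sqrt{U{\left(106,-153 \right)} - 49122} = \sqrt{- 153 \left(53 + 14 \cdot 106\right) - 49122} = \sqrt{- 153 \left(53 + 1484\right) - 49122} = \sqrt{\left(-153\right) 1537 - 49122} = \sqrt{-235161 - 49122} = \sqrt{-284283} = 3 i \sqrt{31587}$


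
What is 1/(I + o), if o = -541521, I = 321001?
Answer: -1/220520 ≈ -4.5347e-6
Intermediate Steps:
1/(I + o) = 1/(321001 - 541521) = 1/(-220520) = -1/220520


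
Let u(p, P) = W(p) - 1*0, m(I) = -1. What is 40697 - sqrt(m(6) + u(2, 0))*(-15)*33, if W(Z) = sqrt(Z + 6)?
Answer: 40697 + 495*sqrt(-1 + 2*sqrt(2)) ≈ 41366.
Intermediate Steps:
W(Z) = sqrt(6 + Z)
u(p, P) = sqrt(6 + p) (u(p, P) = sqrt(6 + p) - 1*0 = sqrt(6 + p) + 0 = sqrt(6 + p))
40697 - sqrt(m(6) + u(2, 0))*(-15)*33 = 40697 - sqrt(-1 + sqrt(6 + 2))*(-15)*33 = 40697 - sqrt(-1 + sqrt(8))*(-15)*33 = 40697 - sqrt(-1 + 2*sqrt(2))*(-15)*33 = 40697 - (-15*sqrt(-1 + 2*sqrt(2)))*33 = 40697 - (-495)*sqrt(-1 + 2*sqrt(2)) = 40697 + 495*sqrt(-1 + 2*sqrt(2))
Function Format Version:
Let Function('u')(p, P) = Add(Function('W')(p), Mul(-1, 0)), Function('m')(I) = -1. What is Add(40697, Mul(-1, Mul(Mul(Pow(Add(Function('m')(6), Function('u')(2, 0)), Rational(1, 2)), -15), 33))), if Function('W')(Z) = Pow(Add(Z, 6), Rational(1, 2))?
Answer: Add(40697, Mul(495, Pow(Add(-1, Mul(2, Pow(2, Rational(1, 2)))), Rational(1, 2)))) ≈ 41366.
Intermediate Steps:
Function('W')(Z) = Pow(Add(6, Z), Rational(1, 2))
Function('u')(p, P) = Pow(Add(6, p), Rational(1, 2)) (Function('u')(p, P) = Add(Pow(Add(6, p), Rational(1, 2)), Mul(-1, 0)) = Add(Pow(Add(6, p), Rational(1, 2)), 0) = Pow(Add(6, p), Rational(1, 2)))
Add(40697, Mul(-1, Mul(Mul(Pow(Add(Function('m')(6), Function('u')(2, 0)), Rational(1, 2)), -15), 33))) = Add(40697, Mul(-1, Mul(Mul(Pow(Add(-1, Pow(Add(6, 2), Rational(1, 2))), Rational(1, 2)), -15), 33))) = Add(40697, Mul(-1, Mul(Mul(Pow(Add(-1, Pow(8, Rational(1, 2))), Rational(1, 2)), -15), 33))) = Add(40697, Mul(-1, Mul(Mul(Pow(Add(-1, Mul(2, Pow(2, Rational(1, 2)))), Rational(1, 2)), -15), 33))) = Add(40697, Mul(-1, Mul(Mul(-15, Pow(Add(-1, Mul(2, Pow(2, Rational(1, 2)))), Rational(1, 2))), 33))) = Add(40697, Mul(-1, Mul(-495, Pow(Add(-1, Mul(2, Pow(2, Rational(1, 2)))), Rational(1, 2))))) = Add(40697, Mul(495, Pow(Add(-1, Mul(2, Pow(2, Rational(1, 2)))), Rational(1, 2))))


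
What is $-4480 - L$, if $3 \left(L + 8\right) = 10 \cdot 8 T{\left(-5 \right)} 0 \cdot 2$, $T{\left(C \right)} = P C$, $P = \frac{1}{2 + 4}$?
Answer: $-4472$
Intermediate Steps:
$P = \frac{1}{6} \approx 0.16667$
$T{\left(C \right)} = \frac{C}{6}$
$L = -8$ ($L = -8 + \frac{10 \cdot 8 \cdot \frac{1}{6} \left(-5\right) 0 \cdot 2}{3} = -8 + \frac{10 \cdot 8 \left(- \frac{5}{6}\right) 0}{3} = -8 + \frac{10 \left(\left(- \frac{20}{3}\right) 0\right)}{3} = -8 + \frac{10 \cdot 0}{3} = -8 + \frac{1}{3} \cdot 0 = -8 + 0 = -8$)
$-4480 - L = -4480 - -8 = -4480 + 8 = -4472$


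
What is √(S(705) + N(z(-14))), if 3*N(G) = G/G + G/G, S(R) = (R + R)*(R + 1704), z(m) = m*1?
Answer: 2*√7642554/3 ≈ 1843.0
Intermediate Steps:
z(m) = m
S(R) = 2*R*(1704 + R) (S(R) = (2*R)*(1704 + R) = 2*R*(1704 + R))
N(G) = ⅔ (N(G) = (G/G + G/G)/3 = (1 + 1)/3 = (⅓)*2 = ⅔)
√(S(705) + N(z(-14))) = √(2*705*(1704 + 705) + ⅔) = √(2*705*2409 + ⅔) = √(3396690 + ⅔) = √(10190072/3) = 2*√7642554/3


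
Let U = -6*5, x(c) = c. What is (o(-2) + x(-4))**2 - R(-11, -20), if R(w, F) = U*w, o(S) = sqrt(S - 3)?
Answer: -330 + (4 - I*sqrt(5))**2 ≈ -319.0 - 17.889*I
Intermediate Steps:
U = -30
o(S) = sqrt(-3 + S)
R(w, F) = -30*w
(o(-2) + x(-4))**2 - R(-11, -20) = (sqrt(-3 - 2) - 4)**2 - (-30)*(-11) = (sqrt(-5) - 4)**2 - 1*330 = (I*sqrt(5) - 4)**2 - 330 = (-4 + I*sqrt(5))**2 - 330 = -330 + (-4 + I*sqrt(5))**2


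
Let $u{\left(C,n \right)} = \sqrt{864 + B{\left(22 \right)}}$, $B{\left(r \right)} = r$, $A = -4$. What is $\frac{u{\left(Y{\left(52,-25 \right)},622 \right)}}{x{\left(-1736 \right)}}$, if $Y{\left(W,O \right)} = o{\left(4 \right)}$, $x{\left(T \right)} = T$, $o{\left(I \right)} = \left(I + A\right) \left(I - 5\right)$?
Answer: $- \frac{\sqrt{886}}{1736} \approx -0.017146$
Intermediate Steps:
$o{\left(I \right)} = \left(-5 + I\right) \left(-4 + I\right)$ ($o{\left(I \right)} = \left(I - 4\right) \left(I - 5\right) = \left(-4 + I\right) \left(-5 + I\right) = \left(-5 + I\right) \left(-4 + I\right)$)
$Y{\left(W,O \right)} = 0$ ($Y{\left(W,O \right)} = 20 + 4^{2} - 36 = 20 + 16 - 36 = 0$)
$u{\left(C,n \right)} = \sqrt{886}$ ($u{\left(C,n \right)} = \sqrt{864 + 22} = \sqrt{886}$)
$\frac{u{\left(Y{\left(52,-25 \right)},622 \right)}}{x{\left(-1736 \right)}} = \frac{\sqrt{886}}{-1736} = \sqrt{886} \left(- \frac{1}{1736}\right) = - \frac{\sqrt{886}}{1736}$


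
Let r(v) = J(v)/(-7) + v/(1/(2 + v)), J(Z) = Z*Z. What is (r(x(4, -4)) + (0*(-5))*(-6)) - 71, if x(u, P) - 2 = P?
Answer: -501/7 ≈ -71.571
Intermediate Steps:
x(u, P) = 2 + P
J(Z) = Z²
r(v) = -v²/7 + v*(2 + v) (r(v) = v²/(-7) + v/(1/(2 + v)) = v²*(-⅐) + v*(2 + v) = -v²/7 + v*(2 + v))
(r(x(4, -4)) + (0*(-5))*(-6)) - 71 = (2*(2 - 4)*(7 + 3*(2 - 4))/7 + (0*(-5))*(-6)) - 71 = ((2/7)*(-2)*(7 + 3*(-2)) + 0*(-6)) - 71 = ((2/7)*(-2)*(7 - 6) + 0) - 71 = ((2/7)*(-2)*1 + 0) - 71 = (-4/7 + 0) - 71 = -4/7 - 71 = -501/7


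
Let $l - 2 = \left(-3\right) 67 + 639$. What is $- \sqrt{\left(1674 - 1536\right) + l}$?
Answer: $- 17 \sqrt{2} \approx -24.042$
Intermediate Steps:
$l = 440$ ($l = 2 + \left(\left(-3\right) 67 + 639\right) = 2 + \left(-201 + 639\right) = 2 + 438 = 440$)
$- \sqrt{\left(1674 - 1536\right) + l} = - \sqrt{\left(1674 - 1536\right) + 440} = - \sqrt{138 + 440} = - \sqrt{578} = - 17 \sqrt{2}$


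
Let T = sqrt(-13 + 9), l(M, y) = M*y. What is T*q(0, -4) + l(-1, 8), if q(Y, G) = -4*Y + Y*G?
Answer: -8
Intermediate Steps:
q(Y, G) = -4*Y + G*Y
T = 2*I (T = sqrt(-4) = 2*I ≈ 2.0*I)
T*q(0, -4) + l(-1, 8) = (2*I)*(0*(-4 - 4)) - 1*8 = (2*I)*(0*(-8)) - 8 = (2*I)*0 - 8 = 0 - 8 = -8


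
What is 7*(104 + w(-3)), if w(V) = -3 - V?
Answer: 728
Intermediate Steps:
7*(104 + w(-3)) = 7*(104 + (-3 - 1*(-3))) = 7*(104 + (-3 + 3)) = 7*(104 + 0) = 7*104 = 728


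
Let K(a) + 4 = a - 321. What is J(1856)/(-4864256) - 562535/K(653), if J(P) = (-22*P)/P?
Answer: -171019640109/99717248 ≈ -1715.0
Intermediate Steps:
K(a) = -325 + a (K(a) = -4 + (a - 321) = -4 + (-321 + a) = -325 + a)
J(P) = -22
J(1856)/(-4864256) - 562535/K(653) = -22/(-4864256) - 562535/(-325 + 653) = -22*(-1/4864256) - 562535/328 = 11/2432128 - 562535*1/328 = 11/2432128 - 562535/328 = -171019640109/99717248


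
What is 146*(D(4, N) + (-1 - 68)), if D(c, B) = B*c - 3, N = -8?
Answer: -15184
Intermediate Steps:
D(c, B) = -3 + B*c
146*(D(4, N) + (-1 - 68)) = 146*((-3 - 8*4) + (-1 - 68)) = 146*((-3 - 32) - 69) = 146*(-35 - 69) = 146*(-104) = -15184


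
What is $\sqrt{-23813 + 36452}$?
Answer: $\sqrt{12639} \approx 112.42$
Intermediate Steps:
$\sqrt{-23813 + 36452} = \sqrt{12639}$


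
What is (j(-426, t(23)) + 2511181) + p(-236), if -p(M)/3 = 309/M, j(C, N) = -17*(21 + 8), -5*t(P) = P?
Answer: 592523295/236 ≈ 2.5107e+6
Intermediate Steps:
t(P) = -P/5
j(C, N) = -493 (j(C, N) = -17*29 = -493)
p(M) = -927/M
(j(-426, t(23)) + 2511181) + p(-236) = (-493 + 2511181) - 927/(-236) = 2510688 - 927*(-1/236) = 2510688 + 927/236 = 592523295/236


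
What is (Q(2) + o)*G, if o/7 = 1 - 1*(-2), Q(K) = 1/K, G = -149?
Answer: -6407/2 ≈ -3203.5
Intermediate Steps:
Q(K) = 1/K
o = 21 (o = 7*(1 - 1*(-2)) = 7*(1 + 2) = 7*3 = 21)
(Q(2) + o)*G = (1/2 + 21)*(-149) = (43/2)*(-149) = -6407/2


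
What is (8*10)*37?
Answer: 2960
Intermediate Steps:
(8*10)*37 = 80*37 = 2960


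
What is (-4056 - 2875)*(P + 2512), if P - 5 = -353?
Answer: -14998684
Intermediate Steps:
P = -348 (P = 5 - 353 = -348)
(-4056 - 2875)*(P + 2512) = (-4056 - 2875)*(-348 + 2512) = -6931*2164 = -14998684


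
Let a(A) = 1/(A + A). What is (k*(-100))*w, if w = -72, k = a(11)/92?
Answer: 900/253 ≈ 3.5573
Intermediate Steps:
a(A) = 1/(2*A)
k = 1/2024 (k = ((½)/11)/92 = ((½)*(1/11))*(1/92) = (1/22)*(1/92) = 1/2024 ≈ 0.00049407)
(k*(-100))*w = ((1/2024)*(-100))*(-72) = -25/506*(-72) = 900/253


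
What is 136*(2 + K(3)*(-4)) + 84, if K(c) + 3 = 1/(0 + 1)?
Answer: 1444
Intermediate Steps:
K(c) = -2 (K(c) = -3 + 1/(0 + 1) = -3 + 1/1 = -3 + 1 = -2)
136*(2 + K(3)*(-4)) + 84 = 136*(2 - 2*(-4)) + 84 = 136*(2 + 8) + 84 = 136*10 + 84 = 1360 + 84 = 1444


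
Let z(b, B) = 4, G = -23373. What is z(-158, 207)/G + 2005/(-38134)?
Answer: -47015401/891305982 ≈ -0.052749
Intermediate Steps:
z(-158, 207)/G + 2005/(-38134) = 4/(-23373) + 2005/(-38134) = 4*(-1/23373) + 2005*(-1/38134) = -4/23373 - 2005/38134 = -47015401/891305982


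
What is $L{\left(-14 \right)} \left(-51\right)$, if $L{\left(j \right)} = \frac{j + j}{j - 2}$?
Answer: $- \frac{357}{4} \approx -89.25$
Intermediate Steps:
$L{\left(j \right)} = \frac{2 j}{-2 + j}$
$L{\left(-14 \right)} \left(-51\right) = 2 \left(-14\right) \frac{1}{-2 - 14} \left(-51\right) = 2 \left(-14\right) \frac{1}{-16} \left(-51\right) = 2 \left(-14\right) \left(- \frac{1}{16}\right) \left(-51\right) = \frac{7}{4} \left(-51\right) = - \frac{357}{4}$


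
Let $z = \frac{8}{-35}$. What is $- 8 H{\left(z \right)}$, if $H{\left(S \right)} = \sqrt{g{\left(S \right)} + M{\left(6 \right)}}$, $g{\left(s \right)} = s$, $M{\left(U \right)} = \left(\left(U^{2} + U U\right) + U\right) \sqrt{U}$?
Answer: $- \frac{8 \sqrt{-280 + 95550 \sqrt{6}}}{35} \approx -110.51$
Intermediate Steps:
$M{\left(U \right)} = \sqrt{U} \left(U + 2 U^{2}\right)$ ($M{\left(U \right)} = \left(\left(U^{2} + U^{2}\right) + U\right) \sqrt{U} = \left(2 U^{2} + U\right) \sqrt{U} = \left(U + 2 U^{2}\right) \sqrt{U} = \sqrt{U} \left(U + 2 U^{2}\right)$)
$z = - \frac{8}{35}$ ($z = 8 \left(- \frac{1}{35}\right) = - \frac{8}{35} \approx -0.22857$)
$H{\left(S \right)} = \sqrt{S + 78 \sqrt{6}}$ ($H{\left(S \right)} = \sqrt{S + 6^{\frac{3}{2}} \left(1 + 2 \cdot 6\right)} = \sqrt{S + 6 \sqrt{6} \left(1 + 12\right)} = \sqrt{S + 6 \sqrt{6} \cdot 13} = \sqrt{S + 78 \sqrt{6}}$)
$- 8 H{\left(z \right)} = - 8 \sqrt{- \frac{8}{35} + 78 \sqrt{6}}$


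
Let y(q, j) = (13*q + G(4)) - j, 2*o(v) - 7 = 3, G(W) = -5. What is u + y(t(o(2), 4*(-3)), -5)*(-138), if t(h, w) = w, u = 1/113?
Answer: 2432665/113 ≈ 21528.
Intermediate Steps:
o(v) = 5 (o(v) = 7/2 + (1/2)*3 = 7/2 + 3/2 = 5)
u = 1/113 ≈ 0.0088496
y(q, j) = -5 - j + 13*q (y(q, j) = (13*q - 5) - j = (-5 + 13*q) - j = -5 - j + 13*q)
u + y(t(o(2), 4*(-3)), -5)*(-138) = 1/113 + (-5 - 1*(-5) + 13*(4*(-3)))*(-138) = 1/113 + (-5 + 5 + 13*(-12))*(-138) = 1/113 + (-5 + 5 - 156)*(-138) = 1/113 - 156*(-138) = 1/113 + 21528 = 2432665/113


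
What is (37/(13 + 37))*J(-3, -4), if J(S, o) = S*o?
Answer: 222/25 ≈ 8.8800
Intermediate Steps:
(37/(13 + 37))*J(-3, -4) = (37/(13 + 37))*(-3*(-4)) = (37/50)*12 = 222/25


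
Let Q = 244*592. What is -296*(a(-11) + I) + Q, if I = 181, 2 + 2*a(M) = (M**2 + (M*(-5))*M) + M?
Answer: 164428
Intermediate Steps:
a(M) = -1 + M/2 - 2*M**2 (a(M) = -1 + ((M**2 + (M*(-5))*M) + M)/2 = -1 + ((M**2 + (-5*M)*M) + M)/2 = -1 + ((M**2 - 5*M**2) + M)/2 = -1 + (-4*M**2 + M)/2 = -1 + (M - 4*M**2)/2 = -1 + (M/2 - 2*M**2) = -1 + M/2 - 2*M**2)
Q = 144448
-296*(a(-11) + I) + Q = -296*((-1 + (1/2)*(-11) - 2*(-11)**2) + 181) + 144448 = -296*((-1 - 11/2 - 2*121) + 181) + 144448 = -296*((-1 - 11/2 - 242) + 181) + 144448 = -296*(-497/2 + 181) + 144448 = -296*(-135/2) + 144448 = 19980 + 144448 = 164428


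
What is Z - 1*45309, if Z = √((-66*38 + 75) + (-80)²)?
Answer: -45309 + √3967 ≈ -45246.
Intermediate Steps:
Z = √3967 (Z = √((-2508 + 75) + 6400) = √(-2433 + 6400) = √3967 ≈ 62.984)
Z - 1*45309 = √3967 - 1*45309 = √3967 - 45309 = -45309 + √3967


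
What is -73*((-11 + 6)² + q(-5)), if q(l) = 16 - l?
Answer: -3358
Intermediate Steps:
-73*((-11 + 6)² + q(-5)) = -73*((-11 + 6)² + (16 - 1*(-5))) = -73*((-5)² + (16 + 5)) = -73*(25 + 21) = -73*46 = -3358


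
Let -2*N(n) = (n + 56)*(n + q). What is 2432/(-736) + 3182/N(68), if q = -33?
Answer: -119053/24955 ≈ -4.7707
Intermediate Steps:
N(n) = -(-33 + n)*(56 + n)/2 (N(n) = -(n + 56)*(n - 33)/2 = -(56 + n)*(-33 + n)/2 = -(-33 + n)*(56 + n)/2)
2432/(-736) + 3182/N(68) = 2432/(-736) + 3182/(924 - 23/2*68 - 1/2*68**2) = 2432*(-1/736) + 3182/(924 - 782 - 1/2*4624) = -76/23 + 3182/(924 - 782 - 2312) = -76/23 + 3182/(-2170) = -76/23 + 3182*(-1/2170) = -76/23 - 1591/1085 = -119053/24955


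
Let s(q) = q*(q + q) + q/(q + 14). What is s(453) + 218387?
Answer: 293652388/467 ≈ 6.2881e+5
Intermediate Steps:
s(q) = 2*q² + q/(14 + q) (s(q) = q*(2*q) + q/(14 + q) = 2*q² + q/(14 + q))
s(453) + 218387 = 453*(1 + 2*453² + 28*453)/(14 + 453) + 218387 = 453*(1 + 2*205209 + 12684)/467 + 218387 = 453*(1/467)*(1 + 410418 + 12684) + 218387 = 453*(1/467)*423103 + 218387 = 191665659/467 + 218387 = 293652388/467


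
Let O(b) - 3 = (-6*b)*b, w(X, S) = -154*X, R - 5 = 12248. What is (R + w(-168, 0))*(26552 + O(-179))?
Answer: -6316969375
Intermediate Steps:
R = 12253 (R = 5 + 12248 = 12253)
O(b) = 3 - 6*b² (O(b) = 3 + (-6*b)*b = 3 - 6*b²)
(R + w(-168, 0))*(26552 + O(-179)) = (12253 - 154*(-168))*(26552 + (3 - 6*(-179)²)) = (12253 + 25872)*(26552 + (3 - 6*32041)) = 38125*(26552 + (3 - 192246)) = 38125*(26552 - 192243) = 38125*(-165691) = -6316969375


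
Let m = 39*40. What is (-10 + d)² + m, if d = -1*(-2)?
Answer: 1624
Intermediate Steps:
d = 2
m = 1560
(-10 + d)² + m = (-10 + 2)² + 1560 = (-8)² + 1560 = 64 + 1560 = 1624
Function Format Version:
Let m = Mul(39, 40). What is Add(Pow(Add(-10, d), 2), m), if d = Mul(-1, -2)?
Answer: 1624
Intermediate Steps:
d = 2
m = 1560
Add(Pow(Add(-10, d), 2), m) = Add(Pow(Add(-10, 2), 2), 1560) = Add(Pow(-8, 2), 1560) = Add(64, 1560) = 1624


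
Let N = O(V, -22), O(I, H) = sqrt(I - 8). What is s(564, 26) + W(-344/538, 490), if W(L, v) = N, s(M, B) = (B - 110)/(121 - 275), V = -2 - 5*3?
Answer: 6/11 + 5*I ≈ 0.54545 + 5.0*I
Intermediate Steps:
V = -17 (V = -2 - 15 = -17)
s(M, B) = 5/7 - B/154 (s(M, B) = (-110 + B)/(-154) = (-110 + B)*(-1/154) = 5/7 - B/154)
O(I, H) = sqrt(-8 + I)
N = 5*I (N = sqrt(-8 - 17) = sqrt(-25) = 5*I ≈ 5.0*I)
W(L, v) = 5*I
s(564, 26) + W(-344/538, 490) = (5/7 - 1/154*26) + 5*I = (5/7 - 13/77) + 5*I = 6/11 + 5*I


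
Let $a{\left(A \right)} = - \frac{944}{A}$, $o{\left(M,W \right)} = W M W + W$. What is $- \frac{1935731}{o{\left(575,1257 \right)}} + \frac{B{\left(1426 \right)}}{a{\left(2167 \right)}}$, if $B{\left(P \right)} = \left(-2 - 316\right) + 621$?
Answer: $- \frac{74567895113837}{107206472976} \approx -695.55$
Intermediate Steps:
$o{\left(M,W \right)} = W + M W^{2}$ ($o{\left(M,W \right)} = M W W + W = M W^{2} + W = W + M W^{2}$)
$B{\left(P \right)} = 303$ ($B{\left(P \right)} = -318 + 621 = 303$)
$- \frac{1935731}{o{\left(575,1257 \right)}} + \frac{B{\left(1426 \right)}}{a{\left(2167 \right)}} = - \frac{1935731}{1257 \left(1 + 575 \cdot 1257\right)} + \frac{303}{\left(-944\right) \frac{1}{2167}} = - \frac{1935731}{1257 \left(1 + 722775\right)} + \frac{303}{\left(-944\right) \frac{1}{2167}} = - \frac{1935731}{1257 \cdot 722776} + \frac{303}{- \frac{944}{2167}} = - \frac{1935731}{908529432} + 303 \left(- \frac{2167}{944}\right) = \left(-1935731\right) \frac{1}{908529432} - \frac{656601}{944} = - \frac{1935731}{908529432} - \frac{656601}{944} = - \frac{74567895113837}{107206472976}$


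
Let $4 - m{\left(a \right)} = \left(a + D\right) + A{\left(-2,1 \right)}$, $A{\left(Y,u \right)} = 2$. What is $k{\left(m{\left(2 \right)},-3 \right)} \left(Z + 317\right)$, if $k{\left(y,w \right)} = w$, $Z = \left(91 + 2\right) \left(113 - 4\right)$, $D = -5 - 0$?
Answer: $-31362$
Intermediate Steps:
$D = -5$ ($D = -5 + 0 = -5$)
$Z = 10137$ ($Z = 93 \cdot 109 = 10137$)
$m{\left(a \right)} = 7 - a$ ($m{\left(a \right)} = 4 - \left(\left(a - 5\right) + 2\right) = 4 - \left(\left(-5 + a\right) + 2\right) = 4 - \left(-3 + a\right) = 7 - a$)
$k{\left(m{\left(2 \right)},-3 \right)} \left(Z + 317\right) = - 3 \left(10137 + 317\right) = \left(-3\right) 10454 = -31362$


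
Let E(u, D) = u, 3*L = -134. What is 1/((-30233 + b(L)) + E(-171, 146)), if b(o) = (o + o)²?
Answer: -9/201812 ≈ -4.4596e-5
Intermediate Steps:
L = -134/3 (L = (⅓)*(-134) = -134/3 ≈ -44.667)
b(o) = 4*o² (b(o) = (2*o)² = 4*o²)
1/((-30233 + b(L)) + E(-171, 146)) = 1/((-30233 + 4*(-134/3)²) - 171) = 1/((-30233 + 4*(17956/9)) - 171) = 1/((-30233 + 71824/9) - 171) = 1/(-200273/9 - 171) = 1/(-201812/9) = -9/201812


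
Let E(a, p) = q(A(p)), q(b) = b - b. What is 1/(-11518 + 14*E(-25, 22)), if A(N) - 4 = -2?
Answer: -1/11518 ≈ -8.6821e-5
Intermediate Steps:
A(N) = 2 (A(N) = 4 - 2 = 2)
q(b) = 0
E(a, p) = 0
1/(-11518 + 14*E(-25, 22)) = 1/(-11518 + 14*0) = 1/(-11518 + 0) = 1/(-11518) = -1/11518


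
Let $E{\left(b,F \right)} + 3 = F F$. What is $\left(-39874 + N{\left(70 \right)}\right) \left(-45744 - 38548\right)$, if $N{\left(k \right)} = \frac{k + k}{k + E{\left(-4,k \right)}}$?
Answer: $\frac{16694369285256}{4967} \approx 3.3611 \cdot 10^{9}$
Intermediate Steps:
$E{\left(b,F \right)} = -3 + F^{2}$ ($E{\left(b,F \right)} = -3 + F F = -3 + F^{2}$)
$N{\left(k \right)} = \frac{2 k}{-3 + k + k^{2}}$ ($N{\left(k \right)} = \frac{k + k}{k + \left(-3 + k^{2}\right)} = \frac{2 k}{-3 + k + k^{2}}$)
$\left(-39874 + N{\left(70 \right)}\right) \left(-45744 - 38548\right) = \left(-39874 + 2 \cdot 70 \frac{1}{-3 + 70 + 70^{2}}\right) \left(-45744 - 38548\right) = \left(-39874 + 2 \cdot 70 \frac{1}{-3 + 70 + 4900}\right) \left(-84292\right) = \left(-39874 + 2 \cdot 70 \cdot \frac{1}{4967}\right) \left(-84292\right) = \left(-39874 + \frac{140}{4967}\right) \left(-84292\right) = \left(- \frac{198054018}{4967}\right) \left(-84292\right) = \frac{16694369285256}{4967}$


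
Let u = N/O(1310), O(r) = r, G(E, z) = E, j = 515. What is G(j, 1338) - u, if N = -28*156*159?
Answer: 684581/655 ≈ 1045.2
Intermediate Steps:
N = -694512 (N = -4368*159 = -694512)
u = -347256/655 (u = -694512/1310 = -694512*1/1310 = -347256/655 ≈ -530.16)
G(j, 1338) - u = 515 - 1*(-347256/655) = 515 + 347256/655 = 684581/655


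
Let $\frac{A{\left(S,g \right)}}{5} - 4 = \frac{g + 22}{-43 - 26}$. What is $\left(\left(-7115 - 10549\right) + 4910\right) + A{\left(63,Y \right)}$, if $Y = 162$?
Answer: $- \frac{38242}{3} \approx -12747.0$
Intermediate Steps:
$A{\left(S,g \right)} = \frac{1270}{69} - \frac{5 g}{69}$ ($A{\left(S,g \right)} = 20 + 5 \frac{g + 22}{-43 - 26} = 20 + 5 \frac{22 + g}{-69} = 20 + 5 \left(22 + g\right) \left(- \frac{1}{69}\right) = 20 + 5 \left(- \frac{22}{69} - \frac{g}{69}\right) = 20 - \left(\frac{110}{69} + \frac{5 g}{69}\right) = \frac{1270}{69} - \frac{5 g}{69}$)
$\left(\left(-7115 - 10549\right) + 4910\right) + A{\left(63,Y \right)} = \left(\left(-7115 - 10549\right) + 4910\right) + \left(\frac{1270}{69} - \frac{270}{23}\right) = \left(-17664 + 4910\right) + \left(\frac{1270}{69} - \frac{270}{23}\right) = -12754 + \frac{20}{3} = - \frac{38242}{3}$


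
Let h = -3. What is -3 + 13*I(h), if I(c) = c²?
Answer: 114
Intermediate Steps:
-3 + 13*I(h) = -3 + 13*(-3)² = -3 + 13*9 = -3 + 117 = 114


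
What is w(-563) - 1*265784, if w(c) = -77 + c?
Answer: -266424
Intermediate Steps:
w(-563) - 1*265784 = (-77 - 563) - 1*265784 = -640 - 265784 = -266424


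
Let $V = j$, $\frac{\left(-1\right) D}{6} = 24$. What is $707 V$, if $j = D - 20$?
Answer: $-115948$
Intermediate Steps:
$D = -144$ ($D = \left(-6\right) 24 = -144$)
$j = -164$ ($j = -144 - 20 = -164$)
$V = -164$
$707 V = 707 \left(-164\right) = -115948$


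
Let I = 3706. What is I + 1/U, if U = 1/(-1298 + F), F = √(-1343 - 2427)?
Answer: 2408 + I*√3770 ≈ 2408.0 + 61.4*I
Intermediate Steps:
F = I*√3770 (F = √(-3770) = I*√3770 ≈ 61.4*I)
U = 1/(-1298 + I*√3770) ≈ -0.0007687 - 3.6362e-5*I
I + 1/U = 3706 + 1/(-649/844287 - I*√3770/1688574)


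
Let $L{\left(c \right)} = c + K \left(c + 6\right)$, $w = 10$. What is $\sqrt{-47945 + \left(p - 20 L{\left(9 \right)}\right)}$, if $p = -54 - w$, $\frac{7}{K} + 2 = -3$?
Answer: $i \sqrt{47769} \approx 218.56 i$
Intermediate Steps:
$K = - \frac{7}{5}$ ($K = \frac{7}{-2 - 3} = \frac{7}{-5} = 7 \left(- \frac{1}{5}\right) = - \frac{7}{5} \approx -1.4$)
$p = -64$ ($p = -54 - 10 = -64$)
$L{\left(c \right)} = - \frac{42}{5} - \frac{2 c}{5}$ ($L{\left(c \right)} = c - \frac{7 \left(c + 6\right)}{5} = c - \frac{7 \left(6 + c\right)}{5} = c - \left(\frac{42}{5} + \frac{7 c}{5}\right) = - \frac{42}{5} - \frac{2 c}{5}$)
$\sqrt{-47945 + \left(p - 20 L{\left(9 \right)}\right)} = \sqrt{-47945 - \left(64 + 20 \left(- \frac{42}{5} - \frac{18}{5}\right)\right)} = \sqrt{-47945 - -176} = \sqrt{-47945 + \left(-64 + 240\right)} = \sqrt{-47945 + 176} = \sqrt{-47769} = i \sqrt{47769}$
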